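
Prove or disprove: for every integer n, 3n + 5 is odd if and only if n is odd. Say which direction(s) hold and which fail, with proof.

(⇒) fails and (⇐) fails.

(⟹) This fails: n = 2 gives 3n + 5 = 11, which is odd, but 2 is even, not odd.

(⟸) This also fails: n = 1 is odd, but 3n + 5 = 8 is even, not odd.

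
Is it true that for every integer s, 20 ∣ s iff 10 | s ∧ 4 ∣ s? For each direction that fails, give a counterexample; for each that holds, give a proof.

(⇐) Suppose 10 ∣ s and 4 ∣ s. Any common multiple of 10 and 4 is a multiple of their lcm; here lcm(10, 4) = 10·4/gcd(10, 4) = 40/2 = 20, so 20 ∣ s.

(⇒) If 20 ∣ s, write s = 20q. Since 20 = 2·10, s = 10·(2q), so 10 ∣ s; and since 20 = 5·4, s = 4·(5q), so 4 ∣ s.

Both directions hold.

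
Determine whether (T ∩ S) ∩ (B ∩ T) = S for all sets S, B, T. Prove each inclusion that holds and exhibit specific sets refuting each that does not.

(⊆) holds; (⊇) fails.

(⟹) Let x ∈ (T ∩ S) ∩ (B ∩ T). Then x ∈ S ∩ B ∩ T, from which x ∈ S.

(⟸) This inclusion fails. Take S = {1}, B = ∅, T = ∅; then 1 ∈ S but 1 ∉ (T ∩ S) ∩ (B ∩ T).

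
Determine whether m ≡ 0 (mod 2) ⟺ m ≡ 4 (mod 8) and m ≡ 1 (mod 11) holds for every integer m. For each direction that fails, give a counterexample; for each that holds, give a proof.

(⇐) If m ≡ 4 (mod 8) and m ≡ 1 (mod 11), then by the Chinese remainder theorem m ≡ 12 (mod 88). Since 12 ≡ 0 (mod 2) and 2 ∣ 88, we get m ≡ 0 (mod 2).

(⇒) This fails: m = 0 gives 0 ≡ 0 (mod 2) but 0 ≡ 0 (mod 8), so the conjunction on the right does not hold.

The forward direction fails; the converse holds.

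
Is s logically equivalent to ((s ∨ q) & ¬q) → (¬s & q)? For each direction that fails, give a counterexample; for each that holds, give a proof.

(⟹) This fails. Under s = T, q = F, the left side is true but the right side is false.

(⟸) This fails. Under s = F, q = F, the left side is false but the right side is true.

Neither implication holds.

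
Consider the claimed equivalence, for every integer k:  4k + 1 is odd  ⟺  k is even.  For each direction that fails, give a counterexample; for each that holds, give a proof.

Not equivalent: only (⇐) holds.

Forward direction. This fails: take k = 3. Then 4k + 1 = 13, which is odd, yet k = 3 is odd, not even.

Converse. Suppose k is even. Since 4 is even, 4k is even for every k, so 4k + 1 has the same parity as 1, which is odd. Hence 4k + 1 is odd.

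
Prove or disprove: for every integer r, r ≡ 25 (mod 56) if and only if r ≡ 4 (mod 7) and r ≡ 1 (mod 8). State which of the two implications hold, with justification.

Both directions hold.

(→) Suppose r ≡ 25 (mod 56); write r = 56j + 25. Since 7 ∣ 56, reducing mod 7 gives r ≡ 25 ≡ 4 (mod 7); since 8 ∣ 56, reducing mod 8 gives r ≡ 25 ≡ 1 (mod 8).

(←) Conversely, if r ≡ 4 (mod 7) and r ≡ 1 (mod 8), then by the Chinese remainder theorem r ≡ 25 (mod 56). This is exactly r ≡ 25 (mod 56).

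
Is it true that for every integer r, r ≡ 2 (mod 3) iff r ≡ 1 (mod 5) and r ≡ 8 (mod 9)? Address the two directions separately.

Forward direction. This fails: r = 32 gives 32 ≡ 2 (mod 3) but 32 ≡ 2 (mod 5), so the conjunction on the right does not hold.

Converse. If r ≡ 1 (mod 5) and r ≡ 8 (mod 9), then by the Chinese remainder theorem r ≡ 26 (mod 45). Since 26 ≡ 2 (mod 3) and 3 ∣ 45, we get r ≡ 2 (mod 3).

The forward direction fails; the converse holds.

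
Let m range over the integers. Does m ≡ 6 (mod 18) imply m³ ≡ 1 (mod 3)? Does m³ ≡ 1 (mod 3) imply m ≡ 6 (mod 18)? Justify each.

(⇒) This fails: take m = 6. Then 6 ≡ 6 (mod 18), but 6³ = 216 ≡ 0 (mod 3), not 1.

(⇐) This fails: take m = 1. Then 1³ = 1 ≡ 1 (mod 3), yet 1 ≡ 1 (mod 18), not 6.

Neither implication holds.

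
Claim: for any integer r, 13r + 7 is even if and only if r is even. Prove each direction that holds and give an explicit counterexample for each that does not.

Neither implication holds.

(→) This fails: r = 7 gives 13r + 7 = 98, which is even, but 7 is odd, not even.

(←) This also fails: r = 0 is even, but 13r + 7 = 7 is odd, not even.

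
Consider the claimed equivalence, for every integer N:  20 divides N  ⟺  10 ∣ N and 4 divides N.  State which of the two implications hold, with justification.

Forward direction. If 20 ∣ N, write N = 20q. Since 20 = 2·10, N = 10·(2q), so 10 ∣ N; and since 20 = 5·4, N = 4·(5q), so 4 ∣ N.

Converse. Suppose 10 ∣ N and 4 ∣ N. Any common multiple of 10 and 4 is a multiple of their lcm; here lcm(10, 4) = 10·4/gcd(10, 4) = 40/2 = 20, so 20 ∣ N.

Both directions hold.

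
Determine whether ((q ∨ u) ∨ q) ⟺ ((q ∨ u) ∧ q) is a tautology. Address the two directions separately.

Only the reverse direction holds.

Forward direction. This fails. Under u = T, q = F, the left side is true but the right side is false.

Converse. Assume the antecedent. If u is true, (q ∨ u) ∨ q reduces to true regardless of the other variables. If u is false, the antecedent forces (u = F, q = T), and (q ∨ u) ∨ q holds there. Either way (q ∨ u) ∨ q holds.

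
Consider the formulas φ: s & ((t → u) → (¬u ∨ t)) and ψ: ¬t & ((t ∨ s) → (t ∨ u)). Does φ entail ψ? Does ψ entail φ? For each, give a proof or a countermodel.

(→) This fails. Under s = T, u = F, t = F, the left side is true but the right side is false.

(←) This fails. Under s = F, u = F, t = F, the left side is false but the right side is true.

Both directions fail.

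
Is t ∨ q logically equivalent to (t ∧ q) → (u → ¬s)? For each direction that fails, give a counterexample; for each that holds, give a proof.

Both directions fail.

(⟹) This fails. Under t = T, q = T, u = T, s = T, the left side is true but the right side is false.

(⟸) This fails. Under t = F, q = F, u = F, s = F, the left side is false but the right side is true.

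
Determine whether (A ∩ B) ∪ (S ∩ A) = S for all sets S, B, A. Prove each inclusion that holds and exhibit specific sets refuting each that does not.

(⊆) fails and (⊇) fails.

(⊆) This inclusion fails. Take S = ∅, B = {1}, A = {1}; then 1 ∈ (A ∩ B) ∪ (S ∩ A) but 1 ∉ S.

(⊇) This inclusion fails. Take S = {1}, B = ∅, A = ∅; then 1 ∈ S but 1 ∉ (A ∩ B) ∪ (S ∩ A).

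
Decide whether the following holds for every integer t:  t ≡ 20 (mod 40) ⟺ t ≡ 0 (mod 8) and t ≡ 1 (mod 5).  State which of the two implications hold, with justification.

Neither implication holds.

Forward direction. This fails: t = 20 gives 20 ≡ 20 (mod 40) but 20 ≡ 4 (mod 8), so the conjunction on the right does not hold.

Converse. This fails: t = 16 satisfies both congruences on the right (16 ≡ 0 mod 8 and 16 ≡ 1 mod 5) yet 16 ≡ 16 (mod 40), not 20.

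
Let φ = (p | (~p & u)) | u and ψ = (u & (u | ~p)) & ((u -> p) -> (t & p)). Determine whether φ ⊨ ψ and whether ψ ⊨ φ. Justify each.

[⇒] This fails. Under u = F, p = T, t = F, the left side is true but the right side is false.

[⇐] Assume the antecedent. If u is true, (p | (~p & u)) | u reduces to true regardless of the other variables. If u is false, the antecedent cannot hold. Either way (p | (~p & u)) | u holds.

Only the converse holds.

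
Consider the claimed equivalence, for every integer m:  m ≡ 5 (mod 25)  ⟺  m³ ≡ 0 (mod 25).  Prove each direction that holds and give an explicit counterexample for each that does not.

Not equivalent: only (⇒) holds.

(⟹) Suppose m ≡ 5 (mod 25). Write m = 25j + 5. Then (25j + 5)³ = 15625j³ + 9375j² + 1875j + 125 = 25(625j³ + 375j² + 75j + 5) + 0, so m³ ≡ 0 (mod 25).

(⟸) This fails: take m = 0. Then 0³ = 0 ≡ 0 (mod 25), yet 0 ≡ 0 (mod 25), not 5.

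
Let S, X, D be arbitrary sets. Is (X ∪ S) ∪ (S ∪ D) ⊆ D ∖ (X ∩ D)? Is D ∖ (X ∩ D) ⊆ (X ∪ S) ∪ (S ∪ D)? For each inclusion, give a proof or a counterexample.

Reverse inclusion. Let x ∈ D ∖ (X ∩ D). Then either x ∈ D and x ∉ S, X; or x ∈ S ∩ D and x ∉ X. In each case x ∈ (X ∪ S) ∪ (S ∪ D), so D ∖ (X ∩ D) ⊆ (X ∪ S) ∪ (S ∪ D).

Forward inclusion. This inclusion fails. Take S = {1}, X = ∅, D = ∅; then 1 ∈ (X ∪ S) ∪ (S ∪ D) but 1 ∉ D ∖ (X ∩ D).

The sets are not equal: only the reverse inclusion holds.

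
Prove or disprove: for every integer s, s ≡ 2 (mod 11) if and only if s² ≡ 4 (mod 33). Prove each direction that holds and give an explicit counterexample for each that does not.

Neither direction holds.

[⇒] This fails: take s = 24. Then 24 ≡ 2 (mod 11), but 24² = 576 ≡ 15 (mod 33), not 4.

[⇐] This fails: take s = 20. Then 20² = 400 ≡ 4 (mod 33), yet 20 ≡ 9 (mod 11), not 2.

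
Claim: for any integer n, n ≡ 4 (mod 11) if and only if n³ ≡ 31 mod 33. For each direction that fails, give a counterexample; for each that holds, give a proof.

(⟸) The residues r modulo 33 with r³ ≡ 31 (mod 33) are exactly {4}, and each is ≡ 4 (mod 11).

(⟹) This fails: take n = 15. Then 15 ≡ 4 (mod 11), but 15³ = 3375 ≡ 9 (mod 33), not 31.

The forward direction fails; the converse holds.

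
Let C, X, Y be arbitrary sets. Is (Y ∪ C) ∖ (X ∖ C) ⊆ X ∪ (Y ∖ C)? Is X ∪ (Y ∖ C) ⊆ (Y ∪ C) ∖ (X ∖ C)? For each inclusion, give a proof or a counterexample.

Forward inclusion. This inclusion fails. Take C = {1}, X = ∅, Y = ∅; then 1 ∈ (Y ∪ C) ∖ (X ∖ C) but 1 ∉ X ∪ (Y ∖ C).

Reverse inclusion. This inclusion fails. Take C = ∅, X = {1}, Y = ∅; then 1 ∈ X ∪ (Y ∖ C) but 1 ∉ (Y ∪ C) ∖ (X ∖ C).

(⊆) fails and (⊇) fails.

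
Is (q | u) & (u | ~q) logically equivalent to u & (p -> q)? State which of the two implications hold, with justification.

(⇒) fails; (⇐) holds.

[⇐] Assume the antecedent. If p is true, the antecedent forces (p = T, q = T, u = T), and (q | u) & (u | ~q) holds there. If p is false, the antecedent forces (p = F, q = F, u = T) or (p = F, q = T, u = T), and (q | u) & (u | ~q) holds there. Either way (q | u) & (u | ~q) holds.

[⇒] This fails. Under p = T, q = F, u = T, the left side is true but the right side is false.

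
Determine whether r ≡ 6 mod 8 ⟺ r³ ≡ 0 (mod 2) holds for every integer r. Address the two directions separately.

(→) Suppose r ≡ 6 (mod 8). Then r³ ≡ 6³ = 216 (mod 8), and since 2 ∣ 8, also r³ ≡ 0 (mod 2).

(←) This fails: take r = 0. Then 0³ = 0 ≡ 0 (mod 2), yet 0 ≡ 0 (mod 8), not 6.

Only the forward implication holds.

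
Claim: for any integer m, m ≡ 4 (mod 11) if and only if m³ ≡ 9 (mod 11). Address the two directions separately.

(→) Suppose m ≡ 4 (mod 11). Write m = 11j + 4. Then (11j + 4)³ = 1331j³ + 1452j² + 528j + 64 = 11(121j³ + 132j² + 48j + 5) + 9, so m³ ≡ 9 (mod 11).

(←) For the converse, argue contrapositively. If m ≢ 4 (mod 11), then m is congruent to one of 0, 1, 2, 3, 5, 6, 7, 8, 9, 10 modulo 11, and these give m³ ≡ 0, 1, 8, 5, 4, 7, 2, 6, 3, 10 respectively — never 9.

Equivalent; both directions hold.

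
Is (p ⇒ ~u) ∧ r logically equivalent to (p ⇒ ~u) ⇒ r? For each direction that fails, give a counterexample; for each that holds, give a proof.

(⟸) This fails. Under p = T, r = F, u = T, the left side is false but the right side is true.

(⟹) Assume the antecedent. If p is true, the antecedent forces (p = T, r = T, u = F), and (p ⇒ ~u) ⇒ r holds there. If p is false, the antecedent forces (p = F, r = T, u = F) or (p = F, r = T, u = T), and (p ⇒ ~u) ⇒ r holds there. Either way (p ⇒ ~u) ⇒ r holds.

(⇒) holds; (⇐) fails.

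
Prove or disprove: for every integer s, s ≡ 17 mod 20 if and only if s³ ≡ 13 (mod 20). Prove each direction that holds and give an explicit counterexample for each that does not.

The biconditional holds.

Forward direction. Suppose s ≡ 17 mod 20. Write s = 20j + 17. Then (20j + 17)³ = 8000j³ + 20400j² + 17340j + 4913 = 20(400j³ + 1020j² + 867j + 245) + 13, so s³ ≡ 13 (mod 20).

Converse. Suppose s³ ≡ 13 (mod 20). The only residue r in {0, …, 19} with r³ ≡ 13 (mod 20) is r = 17, so s ≡ 17 (mod 20).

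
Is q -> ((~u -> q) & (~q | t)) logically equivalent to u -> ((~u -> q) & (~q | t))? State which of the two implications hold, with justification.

(⇐) This fails. Under t = F, u = F, q = T, the left side is false but the right side is true.

(⇒) Assume the antecedent. If t is true, u -> ((~u -> q) & (~q | t)) reduces to true regardless of the other variables. If t is false, the antecedent forces (t = F, u = F, q = F) or (t = F, u = T, q = F), and u -> ((~u -> q) & (~q | t)) holds there. Either way u -> ((~u -> q) & (~q | t)) holds.

Not equivalent: only (⇒) holds.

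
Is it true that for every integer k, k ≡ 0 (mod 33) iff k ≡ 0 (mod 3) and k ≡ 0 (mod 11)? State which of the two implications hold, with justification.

The biconditional holds.

(⇐) If k ≡ 0 (mod 3) and k ≡ 0 (mod 11), then by the Chinese remainder theorem k ≡ 0 (mod 33). This is exactly k ≡ 0 (mod 33).

(⇒) Suppose k ≡ 0 (mod 33); write k = 33j + 0. Since 3 ∣ 33, reducing mod 3 gives k ≡ 0 (mod 3); since 11 ∣ 33, reducing mod 11 gives k ≡ 0 (mod 11).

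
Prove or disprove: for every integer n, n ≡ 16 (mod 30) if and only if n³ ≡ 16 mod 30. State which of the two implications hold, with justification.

Both implications hold.

(⇐) Suppose n³ ≡ 16 (mod 30). The only residue r in {0, …, 29} with r³ ≡ 16 (mod 30) is r = 16, so n ≡ 16 (mod 30).

(⇒) Suppose n ≡ 16 (mod 30). Write n = 30j + 16. Then (30j + 16)³ = 27000j³ + 43200j² + 23040j + 4096 = 30(900j³ + 1440j² + 768j + 136) + 16, so n³ ≡ 16 (mod 30).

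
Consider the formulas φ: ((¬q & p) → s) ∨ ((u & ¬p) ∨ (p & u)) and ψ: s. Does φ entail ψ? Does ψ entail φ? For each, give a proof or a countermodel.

Only the converse holds.

(⇒) This fails. Under q = F, s = F, p = F, u = F, the left side is true but the right side is false.

(⇐) Assume the antecedent. If s is true, the consequent reduces to true regardless of the other variables. If s is false, the antecedent cannot hold. Either way the consequent holds.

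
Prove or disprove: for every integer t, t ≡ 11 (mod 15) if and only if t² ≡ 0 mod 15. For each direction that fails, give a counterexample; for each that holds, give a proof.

Forward direction. This fails: take t = 11. Then 11 ≡ 11 (mod 15), but 11² = 121 ≡ 1 (mod 15), not 0.

Converse. This fails: take t = 0. Then 0² = 0 ≡ 0 (mod 15), yet 0 ≡ 0 (mod 15), not 11.

Neither direction holds.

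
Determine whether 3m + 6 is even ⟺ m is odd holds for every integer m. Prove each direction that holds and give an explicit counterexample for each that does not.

(⇒) fails and (⇐) fails.

(⇒) This fails: m = 0 gives 3m + 6 = 6, which is even, but 0 is even, not odd.

(⇐) This also fails: m = 3 is odd, but 3m + 6 = 15 is odd, not even.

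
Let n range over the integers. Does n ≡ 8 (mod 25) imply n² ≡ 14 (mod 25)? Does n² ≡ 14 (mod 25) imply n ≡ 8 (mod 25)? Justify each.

Not equivalent: only (⇒) holds.

(⟹) Suppose n ≡ 8 (mod 25). Write n = 25j + 8. Then (25j + 8)² = 625j² + 400j + 64 = 25(25j² + 16j + 2) + 14, so n² ≡ 14 (mod 25).

(⟸) This fails: take n = 17. Then 17² = 289 ≡ 14 (mod 25), yet 17 ≡ 17 (mod 25), not 8.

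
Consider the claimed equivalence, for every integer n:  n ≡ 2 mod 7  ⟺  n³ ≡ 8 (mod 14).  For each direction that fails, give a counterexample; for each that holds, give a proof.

Neither implication holds.

[⇒] This fails: take n = 9. Then 9 ≡ 2 (mod 7), but 9³ = 729 ≡ 1 (mod 14), not 8.

[⇐] This fails: take n = 4. Then 4³ = 64 ≡ 8 (mod 14), yet 4 ≡ 4 (mod 7), not 2.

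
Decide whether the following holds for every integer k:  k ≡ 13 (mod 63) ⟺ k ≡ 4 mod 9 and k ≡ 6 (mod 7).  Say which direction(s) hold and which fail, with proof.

Both implications hold.

(⇒) Suppose k ≡ 13 (mod 63); write k = 63j + 13. Since 9 ∣ 63, reducing mod 9 gives k ≡ 13 ≡ 4 (mod 9); since 7 ∣ 63, reducing mod 7 gives k ≡ 13 ≡ 6 (mod 7).

(⇐) Conversely, if k ≡ 4 (mod 9) and k ≡ 6 (mod 7), then by the Chinese remainder theorem k ≡ 13 (mod 63). This is exactly k ≡ 13 (mod 63).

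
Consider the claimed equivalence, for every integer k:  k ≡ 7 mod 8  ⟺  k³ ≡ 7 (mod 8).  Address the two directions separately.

Converse. Suppose k³ ≡ 7 (mod 8). The only residue r in {0, …, 7} with r³ ≡ 7 (mod 8) is r = 7, so k ≡ 7 (mod 8).

Forward direction. Suppose k ≡ 7 mod 8. Write k = 8j + 7. Then (8j + 7)³ = 512j³ + 1344j² + 1176j + 343 = 8(64j³ + 168j² + 147j + 42) + 7, so k³ ≡ 7 (mod 8).

Both directions hold.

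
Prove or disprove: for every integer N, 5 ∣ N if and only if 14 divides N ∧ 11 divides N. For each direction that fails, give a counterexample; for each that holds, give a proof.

[⇒] This fails: take N = 5. Certainly 5 ∣ 5, but 14 ∤ 5.

[⇐] This fails: take N = 154. Both 14 ∣ 154 and 11 ∣ 154, yet 154 is not a multiple of 5 (since 154 = 30·5 + 4), so 5 ∤ 154.

(⇒) fails and (⇐) fails.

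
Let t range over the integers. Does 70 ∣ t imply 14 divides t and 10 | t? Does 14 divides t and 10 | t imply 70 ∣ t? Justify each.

(→) If 70 ∣ t, write t = 70q. Since 70 = 5·14, t = 14·(5q), so 14 ∣ t; and since 70 = 7·10, t = 10·(7q), so 10 ∣ t.

(←) Suppose 14 ∣ t and 10 ∣ t. Any common multiple of 14 and 10 is a multiple of their lcm; here lcm(14, 10) = 14·10/gcd(14, 10) = 140/2 = 70, so 70 ∣ t.

Both directions hold.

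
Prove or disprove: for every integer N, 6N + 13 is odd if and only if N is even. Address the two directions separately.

[⇒] This fails: take N = 1. Then 6N + 13 = 19, which is odd, yet N = 1 is odd, not even.

[⇐] Suppose N is even. Since 6 is even, 6N is even for every N, so 6N + 13 has the same parity as 13, which is odd. Hence 6N + 13 is odd.

Only the reverse direction holds.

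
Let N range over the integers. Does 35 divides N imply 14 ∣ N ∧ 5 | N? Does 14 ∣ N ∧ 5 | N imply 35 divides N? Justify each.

(⟹) This fails: take N = 35. Certainly 35 ∣ 35, but 14 ∤ 35.

(⟸) Suppose 14 ∣ N and 5 ∣ N. Any common multiple of 14 and 5 is a multiple of their lcm; here gcd(14, 5) = 1, so lcm(14, 5) = 14·5 = 70, so 70 ∣ N. Since 35 ∣ 70, it follows that 35 ∣ N.

The forward direction fails; the converse holds.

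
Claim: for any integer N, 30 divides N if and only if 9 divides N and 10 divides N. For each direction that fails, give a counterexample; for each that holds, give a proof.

The forward direction fails; the converse holds.

(→) This fails: take N = 30. Certainly 30 ∣ 30, but 9 ∤ 30.

(←) Suppose 9 ∣ N and 10 ∣ N. Any common multiple of 9 and 10 is a multiple of their lcm; here gcd(9, 10) = 1, so lcm(9, 10) = 9·10 = 90, so 90 ∣ N. Since 30 ∣ 90, it follows that 30 ∣ N.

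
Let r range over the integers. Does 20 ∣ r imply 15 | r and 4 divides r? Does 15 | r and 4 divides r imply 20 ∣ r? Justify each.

[⇒] This fails: take r = 20. Certainly 20 ∣ 20, but 15 ∤ 20.

[⇐] Suppose 15 ∣ r and 4 ∣ r. Any common multiple of 15 and 4 is a multiple of their lcm; here gcd(15, 4) = 1, so lcm(15, 4) = 15·4 = 60, so 60 ∣ r. Since 20 ∣ 60, it follows that 20 ∣ r.

The forward direction fails; the converse holds.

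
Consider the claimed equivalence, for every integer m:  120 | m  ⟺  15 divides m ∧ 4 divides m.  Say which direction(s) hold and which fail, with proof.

(⇒) holds; (⇐) fails.

(⇒) If 120 ∣ m, write m = 120q. Since 120 = 8·15, m = 15·(8q), so 15 ∣ m; and since 120 = 30·4, m = 4·(30q), so 4 ∣ m.

(⇐) This fails: take m = 60. Both 15 ∣ 60 and 4 ∣ 60, yet 60 is not a multiple of 120 (since 60 = 0·120 + 60), so 120 ∤ 60.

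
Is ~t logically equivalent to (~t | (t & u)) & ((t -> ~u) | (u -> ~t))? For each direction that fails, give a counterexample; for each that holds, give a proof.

(⟸) Assume the antecedent. If u is true, the antecedent forces (u = T, t = F), and ~t holds there. If u is false, the antecedent forces (u = F, t = F), and ~t holds there. Either way ~t holds.

(⟹) Assume the antecedent. If u is true, the antecedent forces (u = T, t = F), and the consequent holds there. If u is false, the antecedent forces (u = F, t = F), and the consequent holds there. Either way the consequent holds.

Both implications hold.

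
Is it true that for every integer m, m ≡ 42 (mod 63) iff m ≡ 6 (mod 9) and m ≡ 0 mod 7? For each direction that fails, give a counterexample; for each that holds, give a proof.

Equivalent; both directions hold.

(⇐) If m ≡ 6 (mod 9) and m ≡ 0 (mod 7), then by the Chinese remainder theorem m ≡ 42 (mod 63). This is exactly m ≡ 42 (mod 63).

(⇒) Suppose m ≡ 42 (mod 63); write m = 63j + 42. Since 9 ∣ 63, reducing mod 9 gives m ≡ 42 ≡ 6 (mod 9); since 7 ∣ 63, reducing mod 7 gives m ≡ 42 ≡ 0 (mod 7).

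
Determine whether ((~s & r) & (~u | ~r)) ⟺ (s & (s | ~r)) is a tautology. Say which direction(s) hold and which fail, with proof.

Neither implication holds.

(⟹) This fails. Under r = T, s = F, u = F, the left side is true but the right side is false.

(⟸) This fails. Under r = F, s = T, u = F, the left side is false but the right side is true.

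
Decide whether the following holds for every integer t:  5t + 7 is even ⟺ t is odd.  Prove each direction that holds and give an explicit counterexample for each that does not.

(⇒) Suppose 5t + 7 is even. Since 5 is odd, 5t and t have the same parity, so 5t + 7 ≡ t + 7 (mod 2). As 7 is odd, 5t + 7 is even exactly when t is odd. Thus t is odd.

(⇐) Conversely, suppose t is odd; write t = 2j + 1. Then 5t + 7 = 5·(2j + 1) + 7 = 2·5j + 12, which is even.

Both implications hold.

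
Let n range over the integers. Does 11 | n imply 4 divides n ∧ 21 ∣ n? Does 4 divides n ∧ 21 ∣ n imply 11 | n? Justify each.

Both directions fail.

(⇒) This fails: take n = 11. Certainly 11 ∣ 11, but 4 ∤ 11.

(⇐) This fails: take n = 84. Both 4 ∣ 84 and 21 ∣ 84, yet 84 is not a multiple of 11 (since 84 = 7·11 + 7), so 11 ∤ 84.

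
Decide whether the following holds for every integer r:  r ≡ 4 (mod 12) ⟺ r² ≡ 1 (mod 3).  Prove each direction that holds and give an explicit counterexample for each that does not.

The forward direction holds; the converse fails.

(→) Suppose r ≡ 4 (mod 12). Then r² ≡ 4² = 16 (mod 12), and since 3 ∣ 12, also r² ≡ 1 (mod 3).

(←) This fails: take r = 1. Then 1² = 1 ≡ 1 (mod 3), yet 1 ≡ 1 (mod 12), not 4.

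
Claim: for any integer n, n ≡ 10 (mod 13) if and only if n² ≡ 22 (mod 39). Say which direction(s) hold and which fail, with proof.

Neither implication holds.

(⇒) This fails: take n = 36. Then 36 ≡ 10 (mod 13), but 36² = 1296 ≡ 9 (mod 39), not 22.

(⇐) This fails: take n = 16. Then 16² = 256 ≡ 22 (mod 39), yet 16 ≡ 3 (mod 13), not 10.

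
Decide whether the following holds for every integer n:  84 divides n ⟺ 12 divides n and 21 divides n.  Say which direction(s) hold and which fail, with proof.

Both directions hold; the statement is true.

(→) If 84 ∣ n, write n = 84q. Since 84 = 7·12, n = 12·(7q), so 12 ∣ n; and since 84 = 4·21, n = 21·(4q), so 21 ∣ n.

(←) Suppose 12 ∣ n and 21 ∣ n. Any common multiple of 12 and 21 is a multiple of their lcm; here lcm(12, 21) = 12·21/gcd(12, 21) = 252/3 = 84, so 84 ∣ n.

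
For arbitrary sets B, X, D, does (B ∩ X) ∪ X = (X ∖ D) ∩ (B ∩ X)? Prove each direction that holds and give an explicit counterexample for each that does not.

The sets are not equal: only the reverse inclusion holds.

(⟹) This inclusion fails. Take B = ∅, X = {1}, D = ∅; then 1 ∈ (B ∩ X) ∪ X but 1 ∉ (X ∖ D) ∩ (B ∩ X).

(⟸) Let x ∈ (X ∖ D) ∩ (B ∩ X). Then x ∈ B ∩ X and x ∉ D, from which x ∈ (B ∩ X) ∪ X.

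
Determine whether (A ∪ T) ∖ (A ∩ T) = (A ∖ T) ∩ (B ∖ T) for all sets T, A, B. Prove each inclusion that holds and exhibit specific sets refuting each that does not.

(⊆) This inclusion fails. Take T = {1}, A = ∅, B = ∅; then 1 ∈ (A ∪ T) ∖ (A ∩ T) but 1 ∉ (A ∖ T) ∩ (B ∖ T).

(⊇) Let x ∈ (A ∖ T) ∩ (B ∖ T). Then x ∈ A ∩ B and x ∉ T, from which x ∈ (A ∪ T) ∖ (A ∩ T).

Only the reverse inclusion holds.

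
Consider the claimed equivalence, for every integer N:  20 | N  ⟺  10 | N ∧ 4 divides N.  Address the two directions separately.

(⇒) If 20 ∣ N, write N = 20q. Since 20 = 2·10, N = 10·(2q), so 10 ∣ N; and since 20 = 5·4, N = 4·(5q), so 4 ∣ N.

(⇐) Suppose 10 ∣ N and 4 ∣ N. Any common multiple of 10 and 4 is a multiple of their lcm; here lcm(10, 4) = 10·4/gcd(10, 4) = 40/2 = 20, so 20 ∣ N.

Both directions hold; the statement is true.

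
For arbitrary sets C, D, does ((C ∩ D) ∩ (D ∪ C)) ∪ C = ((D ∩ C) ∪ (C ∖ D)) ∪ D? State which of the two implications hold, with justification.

The sets are not equal: only the forward inclusion holds.

(⟹) Let x ∈ ((C ∩ D) ∩ (D ∪ C)) ∪ C. Then either x ∈ C and x ∉ D; or x ∈ C ∩ D. In each case x ∈ ((D ∩ C) ∪ (C ∖ D)) ∪ D, so ((C ∩ D) ∩ (D ∪ C)) ∪ C ⊆ ((D ∩ C) ∪ (C ∖ D)) ∪ D.

(⟸) This inclusion fails. Take C = ∅, D = {1}; then 1 ∈ ((D ∩ C) ∪ (C ∖ D)) ∪ D but 1 ∉ ((C ∩ D) ∩ (D ∪ C)) ∪ C.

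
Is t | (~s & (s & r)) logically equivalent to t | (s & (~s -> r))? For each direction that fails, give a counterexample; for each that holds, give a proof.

[⇒] Assume the antecedent. If t is true, t | (s & (~s -> r)) reduces to true regardless of the other variables. If t is false, the antecedent cannot hold. Either way t | (s & (~s -> r)) holds.

[⇐] This fails. Under t = F, s = T, r = F, the left side is false but the right side is true.

Only the forward direction holds.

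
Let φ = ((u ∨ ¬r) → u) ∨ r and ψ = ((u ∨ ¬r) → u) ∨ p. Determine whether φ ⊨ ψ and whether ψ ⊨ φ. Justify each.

(⇒) holds; (⇐) fails.

(←) This fails. Under u = F, p = T, r = F, the left side is false but the right side is true.

(→) Assume the antecedent. If u is true, ((u ∨ ¬r) → u) ∨ p reduces to true regardless of the other variables. If u is false, the antecedent forces (u = F, p = F, r = T) or (u = F, p = T, r = T), and ((u ∨ ¬r) → u) ∨ p holds there. Either way ((u ∨ ¬r) → u) ∨ p holds.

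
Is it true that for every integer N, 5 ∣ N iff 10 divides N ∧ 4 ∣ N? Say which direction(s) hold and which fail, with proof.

(⇒) fails; (⇐) holds.

Forward direction. This fails: take N = 5. Certainly 5 ∣ 5, but 10 ∤ 5.

Converse. Suppose 10 ∣ N and 4 ∣ N. Any common multiple of 10 and 4 is a multiple of their lcm; here lcm(10, 4) = 10·4/gcd(10, 4) = 40/2 = 20, so 20 ∣ N. Since 5 ∣ 20, it follows that 5 ∣ N.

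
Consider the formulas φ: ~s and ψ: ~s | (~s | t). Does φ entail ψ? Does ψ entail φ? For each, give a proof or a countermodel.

Only the forward implication holds.

[⇒] Assume the antecedent. If t is true, ~s | (~s | t) reduces to true regardless of the other variables. If t is false, the antecedent forces (t = F, s = F), and ~s | (~s | t) holds there. Either way ~s | (~s | t) holds.

[⇐] This fails. Under t = T, s = T, the left side is false but the right side is true.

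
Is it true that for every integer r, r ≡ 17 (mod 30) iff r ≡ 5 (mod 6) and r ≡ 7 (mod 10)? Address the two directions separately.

The biconditional holds.

Forward direction. Suppose r ≡ 17 (mod 30); write r = 30j + 17. Since 6 ∣ 30, reducing mod 6 gives r ≡ 17 ≡ 5 (mod 6); since 10 ∣ 30, reducing mod 10 gives r ≡ 17 ≡ 7 (mod 10).

Converse. If r ≡ 5 (mod 6) and r ≡ 7 (mod 10), then by the Chinese remainder theorem r ≡ 17 (mod 30). This is exactly r ≡ 17 (mod 30).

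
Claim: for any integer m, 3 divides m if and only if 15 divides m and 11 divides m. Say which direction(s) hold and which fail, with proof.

Converse. Suppose 15 ∣ m and 11 ∣ m. Any common multiple of 15 and 11 is a multiple of their lcm; here gcd(15, 11) = 1, so lcm(15, 11) = 15·11 = 165, so 165 ∣ m. Since 3 ∣ 165, it follows that 3 ∣ m.

Forward direction. This fails: take m = 3. Certainly 3 ∣ 3, but 15 ∤ 3.

Only the converse holds.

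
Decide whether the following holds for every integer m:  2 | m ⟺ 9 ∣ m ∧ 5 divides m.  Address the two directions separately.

Neither direction holds.

(⇒) This fails: take m = 2. Certainly 2 ∣ 2, but 9 ∤ 2.

(⇐) This fails: take m = 45. Both 9 ∣ 45 and 5 ∣ 45, yet 45 is not a multiple of 2 (since 45 = 22·2 + 1), so 2 ∤ 45.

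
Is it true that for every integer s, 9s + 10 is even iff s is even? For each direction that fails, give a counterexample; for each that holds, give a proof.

The biconditional holds.

(⟹) Suppose 9s + 10 is even. Since 9 is odd, 9s and s have the same parity, so 9s + 10 ≡ s + 10 (mod 2). As 10 is even, 9s + 10 is even exactly when s is even. Thus s is even.

(⟸) Conversely, suppose s is even; write s = 2j. Then 9s + 10 = 9·(2j) + 10 = 2·9j + 10, which is even.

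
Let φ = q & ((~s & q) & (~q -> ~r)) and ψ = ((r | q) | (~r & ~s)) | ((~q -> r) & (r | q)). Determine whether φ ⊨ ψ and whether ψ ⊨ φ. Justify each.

The forward direction holds; the converse fails.

(→) Assume the antecedent. If s is true, the antecedent cannot hold. If s is false, the consequent reduces to true regardless of the other variables. Either way the consequent holds.

(←) This fails. Under s = F, q = F, r = F, the left side is false but the right side is true.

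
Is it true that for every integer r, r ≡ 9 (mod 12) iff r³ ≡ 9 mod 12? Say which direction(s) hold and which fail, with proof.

Both directions hold.

(→) Suppose r ≡ 9 (mod 12). Write r = 12j + 9. Then (12j + 9)³ = 1728j³ + 3888j² + 2916j + 729 = 12(144j³ + 324j² + 243j + 60) + 9, so r³ ≡ 9 (mod 12).

(←) For the converse, argue contrapositively. If r ≢ 9 (mod 12), then r is congruent to one of 0, 1, 2, 3, 4, 5, 6, 7, 8, 10, 11 modulo 12, and these give r³ ≡ 0, 1, 8, 3, 4, 5, 0, 7, 8, 4, 11 respectively — never 9.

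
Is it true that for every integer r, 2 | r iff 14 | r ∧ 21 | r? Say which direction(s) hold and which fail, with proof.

Only the converse holds.

(⟹) This fails: take r = 2. Certainly 2 ∣ 2, but 14 ∤ 2.

(⟸) Suppose 14 ∣ r and 21 ∣ r. Any common multiple of 14 and 21 is a multiple of their lcm; here lcm(14, 21) = 14·21/gcd(14, 21) = 294/7 = 42, so 42 ∣ r. Since 2 ∣ 42, it follows that 2 ∣ r.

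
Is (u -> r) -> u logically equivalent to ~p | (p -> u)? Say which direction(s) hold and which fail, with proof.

(⇒) holds; (⇐) fails.

(⟹) Assume the antecedent. If r is true, the antecedent forces (r = T, u = T, p = F) or (r = T, u = T, p = T), and ~p | (p -> u) holds there. If r is false, the antecedent forces (r = F, u = T, p = F) or (r = F, u = T, p = T), and ~p | (p -> u) holds there. Either way ~p | (p -> u) holds.

(⟸) This fails. Under r = F, u = F, p = F, the left side is false but the right side is true.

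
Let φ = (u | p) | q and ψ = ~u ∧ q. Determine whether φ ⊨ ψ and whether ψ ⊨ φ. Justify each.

[⇒] This fails. Under q = F, u = T, p = F, the left side is true but the right side is false.

[⇐] Assume the antecedent. If q is true, (u | p) | q reduces to true regardless of the other variables. If q is false, the antecedent cannot hold. Either way (u | p) | q holds.

Only the converse holds.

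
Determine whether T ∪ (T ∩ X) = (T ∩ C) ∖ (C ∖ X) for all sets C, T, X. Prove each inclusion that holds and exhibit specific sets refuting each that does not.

(⊇) Let x ∈ (T ∩ C) ∖ (C ∖ X). Then x ∈ C ∩ T ∩ X, from which x ∈ T ∪ (T ∩ X).

(⊆) This inclusion fails. Take C = ∅, T = {1}, X = ∅; then 1 ∈ T ∪ (T ∩ X) but 1 ∉ (T ∩ C) ∖ (C ∖ X).

The sets are not equal: only the reverse inclusion holds.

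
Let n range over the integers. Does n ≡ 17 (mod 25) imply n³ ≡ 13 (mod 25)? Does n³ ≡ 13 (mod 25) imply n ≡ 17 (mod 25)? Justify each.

Both directions hold; the statement is true.

Forward direction. Suppose n ≡ 17 (mod 25). Write n = 25j + 17. Then (25j + 17)³ = 15625j³ + 31875j² + 21675j + 4913 = 25(625j³ + 1275j² + 867j + 196) + 13, so n³ ≡ 13 (mod 25).

Converse. Suppose n³ ≡ 13 (mod 25). The only residue r in {0, …, 24} with r³ ≡ 13 (mod 25) is r = 17, so n ≡ 17 (mod 25).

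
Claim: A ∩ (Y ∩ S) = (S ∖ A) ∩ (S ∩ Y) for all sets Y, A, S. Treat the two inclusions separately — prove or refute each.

Forward inclusion. This inclusion fails. Take Y = {1}, A = {1}, S = {1}; then 1 ∈ A ∩ (Y ∩ S) but 1 ∉ (S ∖ A) ∩ (S ∩ Y).

Reverse inclusion. This inclusion fails. Take Y = {1}, A = ∅, S = {1}; then 1 ∈ (S ∖ A) ∩ (S ∩ Y) but 1 ∉ A ∩ (Y ∩ S).

Both inclusions fail.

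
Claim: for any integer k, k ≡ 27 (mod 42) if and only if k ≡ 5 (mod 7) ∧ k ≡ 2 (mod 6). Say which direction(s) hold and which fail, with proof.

[⇒] This fails: k = 27 gives 27 ≡ 27 (mod 42) but 27 ≡ 6 (mod 7), so the conjunction on the right does not hold.

[⇐] This fails: k = 26 satisfies both congruences on the right (26 ≡ 5 mod 7 and 26 ≡ 2 mod 6) yet 26 ≡ 26 (mod 42), not 27.

Neither direction holds.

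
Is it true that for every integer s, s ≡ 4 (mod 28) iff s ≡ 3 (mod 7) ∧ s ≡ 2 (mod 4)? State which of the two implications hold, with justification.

Neither implication holds.

[⇒] This fails: s = 4 gives 4 ≡ 4 (mod 28) but 4 ≡ 4 (mod 7), so the conjunction on the right does not hold.

[⇐] This fails: s = 10 satisfies both congruences on the right (10 ≡ 3 mod 7 and 10 ≡ 2 mod 4) yet 10 ≡ 10 (mod 28), not 4.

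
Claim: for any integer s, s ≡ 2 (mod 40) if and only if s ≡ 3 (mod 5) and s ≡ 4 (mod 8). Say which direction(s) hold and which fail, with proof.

Forward direction. This fails: s = 2 gives 2 ≡ 2 (mod 40) but 2 ≡ 2 (mod 5), so the conjunction on the right does not hold.

Converse. This fails: s = 28 satisfies both congruences on the right (28 ≡ 3 mod 5 and 28 ≡ 4 mod 8) yet 28 ≡ 28 (mod 40), not 2.

(⇒) fails and (⇐) fails.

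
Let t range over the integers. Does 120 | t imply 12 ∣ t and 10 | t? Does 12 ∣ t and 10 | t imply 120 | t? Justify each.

The forward direction holds; the converse fails.

(⇒) If 120 ∣ t, write t = 120q. Since 120 = 10·12, t = 12·(10q), so 12 ∣ t; and since 120 = 12·10, t = 10·(12q), so 10 ∣ t.

(⇐) This fails: take t = 60. Both 12 ∣ 60 and 10 ∣ 60, yet 60 is not a multiple of 120 (since 60 = 0·120 + 60), so 120 ∤ 60.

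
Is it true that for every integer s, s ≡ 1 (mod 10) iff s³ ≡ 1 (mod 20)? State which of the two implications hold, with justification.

Only the converse holds.

Converse. The residues r modulo 20 with r³ ≡ 1 (mod 20) are exactly {1}, and each is ≡ 1 (mod 10).

Forward direction. This fails: take s = 11. Then 11 ≡ 1 (mod 10), but 11³ = 1331 ≡ 11 (mod 20), not 1.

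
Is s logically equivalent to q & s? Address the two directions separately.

Only the reverse direction holds.

(←) Assume the antecedent. If q is true, the antecedent forces (q = T, s = T), and s holds there. If q is false, the antecedent cannot hold. Either way s holds.

(→) This fails. Under q = F, s = T, the left side is true but the right side is false.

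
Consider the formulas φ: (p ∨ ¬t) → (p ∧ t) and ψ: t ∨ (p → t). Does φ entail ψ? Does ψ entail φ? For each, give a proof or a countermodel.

(⇒) holds; (⇐) fails.

(⟸) This fails. Under p = F, t = F, the left side is false but the right side is true.

(⟹) Assume the antecedent. If p is true, the antecedent forces (p = T, t = T), and t ∨ (p → t) holds there. If p is false, t ∨ (p → t) reduces to true regardless of the other variables. Either way t ∨ (p → t) holds.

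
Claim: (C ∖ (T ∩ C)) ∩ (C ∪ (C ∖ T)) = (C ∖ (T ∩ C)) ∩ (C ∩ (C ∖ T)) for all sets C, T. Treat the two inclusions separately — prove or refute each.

(⊆) Let x ∈ (C ∖ (T ∩ C)) ∩ (C ∪ (C ∖ T)). Then x ∈ C and x ∉ T, from which x ∈ (C ∖ (T ∩ C)) ∩ (C ∩ (C ∖ T)).

(⊇) Let x ∈ (C ∖ (T ∩ C)) ∩ (C ∩ (C ∖ T)). Then x ∈ C and x ∉ T, from which x ∈ (C ∖ (T ∩ C)) ∩ (C ∪ (C ∖ T)).

The two sets are equal.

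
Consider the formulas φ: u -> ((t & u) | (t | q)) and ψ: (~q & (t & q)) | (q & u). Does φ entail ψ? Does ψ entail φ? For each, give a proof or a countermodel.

(⟸) Assume the antecedent. If u is true, the antecedent forces (u = T, t = F, q = T) or (u = T, t = T, q = T), and u -> ((t & u) | (t | q)) holds there. If u is false, the antecedent cannot hold. Either way u -> ((t & u) | (t | q)) holds.

(⟹) This fails. Under u = F, t = F, q = F, the left side is true but the right side is false.

The forward direction fails; the converse holds.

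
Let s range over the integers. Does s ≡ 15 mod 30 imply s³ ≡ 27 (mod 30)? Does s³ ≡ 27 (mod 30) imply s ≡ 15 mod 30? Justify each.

Forward direction. This fails: take s = 15. Then 15 ≡ 15 (mod 30), but 15³ = 3375 ≡ 15 (mod 30), not 27.

Converse. This fails: take s = 3. Then 3³ = 27 ≡ 27 (mod 30), yet 3 ≡ 3 (mod 30), not 15.

Both directions fail.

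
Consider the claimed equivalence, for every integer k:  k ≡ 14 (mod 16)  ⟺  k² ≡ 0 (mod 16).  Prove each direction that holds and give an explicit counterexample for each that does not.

[⇒] This fails: take k = 14. Then 14 ≡ 14 (mod 16), but 14² = 196 ≡ 4 (mod 16), not 0.

[⇐] This fails: take k = 0. Then 0² = 0 ≡ 0 (mod 16), yet 0 ≡ 0 (mod 16), not 14.

Neither direction holds.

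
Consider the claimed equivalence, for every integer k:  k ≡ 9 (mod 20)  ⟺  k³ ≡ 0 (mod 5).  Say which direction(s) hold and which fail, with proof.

Neither direction holds.

Forward direction. This fails: take k = 9. Then 9 ≡ 9 (mod 20), but 9³ = 729 ≡ 4 (mod 5), not 0.

Converse. This fails: take k = 0. Then 0³ = 0 ≡ 0 (mod 5), yet 0 ≡ 0 (mod 20), not 9.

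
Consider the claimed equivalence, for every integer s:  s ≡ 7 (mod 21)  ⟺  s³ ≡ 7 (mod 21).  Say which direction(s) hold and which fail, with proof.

Both directions hold; the statement is true.

(⇐) Suppose s³ ≡ 7 (mod 21). The only residue r in {0, …, 20} with r³ ≡ 7 (mod 21) is r = 7, so s ≡ 7 (mod 21).

(⇒) Suppose s ≡ 7 (mod 21). Write s = 21j + 7. Then (21j + 7)³ = 9261j³ + 9261j² + 3087j + 343 = 21(441j³ + 441j² + 147j + 16) + 7, so s³ ≡ 7 (mod 21).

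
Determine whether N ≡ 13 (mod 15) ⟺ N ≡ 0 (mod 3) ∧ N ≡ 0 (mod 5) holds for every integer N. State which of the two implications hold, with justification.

(⟹) This fails: N = 13 gives 13 ≡ 13 (mod 15) but 13 ≡ 1 (mod 3), so the conjunction on the right does not hold.

(⟸) This fails: N = 0 satisfies both congruences on the right (0 ≡ 0 mod 3 and 0 ≡ 0 mod 5) yet 0 ≡ 0 (mod 15), not 13.

Both directions fail.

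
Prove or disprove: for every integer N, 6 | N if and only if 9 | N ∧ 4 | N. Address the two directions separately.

Not equivalent: only (⇐) holds.

(⇒) This fails: take N = 6. Certainly 6 ∣ 6, but 9 ∤ 6.

(⇐) Suppose 9 ∣ N and 4 ∣ N. Any common multiple of 9 and 4 is a multiple of their lcm; here gcd(9, 4) = 1, so lcm(9, 4) = 9·4 = 36, so 36 ∣ N. Since 6 ∣ 36, it follows that 6 ∣ N.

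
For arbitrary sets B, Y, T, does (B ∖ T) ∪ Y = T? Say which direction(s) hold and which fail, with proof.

(⊆) fails and (⊇) fails.

Forward inclusion. This inclusion fails. Take B = {1}, Y = ∅, T = ∅; then 1 ∈ (B ∖ T) ∪ Y but 1 ∉ T.

Reverse inclusion. This inclusion fails. Take B = ∅, Y = ∅, T = {1}; then 1 ∈ T but 1 ∉ (B ∖ T) ∪ Y.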